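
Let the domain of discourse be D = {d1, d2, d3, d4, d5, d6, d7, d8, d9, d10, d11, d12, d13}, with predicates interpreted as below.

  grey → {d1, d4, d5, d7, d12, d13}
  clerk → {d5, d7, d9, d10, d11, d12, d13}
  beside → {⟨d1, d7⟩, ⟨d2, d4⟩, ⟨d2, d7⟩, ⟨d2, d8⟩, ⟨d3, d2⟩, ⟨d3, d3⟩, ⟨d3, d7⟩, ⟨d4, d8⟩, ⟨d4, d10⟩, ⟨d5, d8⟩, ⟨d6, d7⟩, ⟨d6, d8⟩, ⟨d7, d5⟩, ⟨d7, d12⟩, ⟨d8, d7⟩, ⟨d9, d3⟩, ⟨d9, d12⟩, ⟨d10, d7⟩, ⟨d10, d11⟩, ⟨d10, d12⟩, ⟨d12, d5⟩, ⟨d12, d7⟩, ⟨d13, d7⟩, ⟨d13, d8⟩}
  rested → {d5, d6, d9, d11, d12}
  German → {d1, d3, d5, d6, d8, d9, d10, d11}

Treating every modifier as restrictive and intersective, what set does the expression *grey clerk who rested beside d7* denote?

⟦who rested⟧ = ⟦rested⟧ = {d5, d6, d9, d11, d12}
⟦beside d7⟧ = {x : ⟨x, d7⟩ ∈ ⟦beside⟧} = {d1, d2, d3, d6, d8, d10, d12, d13}
⟦clerk⟧ = {d5, d7, d9, d10, d11, d12, d13}
… ∩ ⟦who rested⟧ = {d5, d7, d9, d10, d11, d12, d13} ∩ {d5, d6, d9, d11, d12} = {d5, d9, d11, d12}
… ∩ ⟦beside d7⟧ = {d5, d9, d11, d12} ∩ {d1, d2, d3, d6, d8, d10, d12, d13} = {d12}
… ∩ ⟦grey⟧ = {d12} ∩ {d1, d4, d5, d7, d12, d13} = {d12}
So ⟦grey clerk who rested beside d7⟧ = {d12}.

{d12}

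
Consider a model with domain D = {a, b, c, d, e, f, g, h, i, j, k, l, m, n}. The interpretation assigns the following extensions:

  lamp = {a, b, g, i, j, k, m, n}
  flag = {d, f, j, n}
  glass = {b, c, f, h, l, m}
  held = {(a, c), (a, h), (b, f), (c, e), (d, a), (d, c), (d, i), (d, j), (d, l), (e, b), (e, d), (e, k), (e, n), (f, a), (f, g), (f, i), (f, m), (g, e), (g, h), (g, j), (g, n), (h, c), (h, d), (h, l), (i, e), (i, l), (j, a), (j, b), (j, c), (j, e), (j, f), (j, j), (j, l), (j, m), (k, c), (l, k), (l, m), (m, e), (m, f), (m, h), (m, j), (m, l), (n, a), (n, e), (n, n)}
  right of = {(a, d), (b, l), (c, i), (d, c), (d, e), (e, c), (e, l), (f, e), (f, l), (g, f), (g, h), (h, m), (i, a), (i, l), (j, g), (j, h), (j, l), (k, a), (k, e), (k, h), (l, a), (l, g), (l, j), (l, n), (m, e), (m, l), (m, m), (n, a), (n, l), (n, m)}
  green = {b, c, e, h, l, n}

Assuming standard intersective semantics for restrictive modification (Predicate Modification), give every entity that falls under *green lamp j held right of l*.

{b}

⟦j held⟧ = {x : ⟨j, x⟩ ∈ ⟦held⟧} = {a, b, c, e, f, j, l, m}
⟦right of l⟧ = {x : ⟨x, l⟩ ∈ ⟦right of⟧} = {b, e, f, i, j, m, n}
⟦lamp⟧ = {a, b, g, i, j, k, m, n}
… ∩ ⟦j held⟧ = {a, b, g, i, j, k, m, n} ∩ {a, b, c, e, f, j, l, m} = {a, b, j, m}
… ∩ ⟦right of l⟧ = {a, b, j, m} ∩ {b, e, f, i, j, m, n} = {b, j, m}
… ∩ ⟦green⟧ = {b, j, m} ∩ {b, c, e, h, l, n} = {b}
So ⟦green lamp j held right of l⟧ = {b}.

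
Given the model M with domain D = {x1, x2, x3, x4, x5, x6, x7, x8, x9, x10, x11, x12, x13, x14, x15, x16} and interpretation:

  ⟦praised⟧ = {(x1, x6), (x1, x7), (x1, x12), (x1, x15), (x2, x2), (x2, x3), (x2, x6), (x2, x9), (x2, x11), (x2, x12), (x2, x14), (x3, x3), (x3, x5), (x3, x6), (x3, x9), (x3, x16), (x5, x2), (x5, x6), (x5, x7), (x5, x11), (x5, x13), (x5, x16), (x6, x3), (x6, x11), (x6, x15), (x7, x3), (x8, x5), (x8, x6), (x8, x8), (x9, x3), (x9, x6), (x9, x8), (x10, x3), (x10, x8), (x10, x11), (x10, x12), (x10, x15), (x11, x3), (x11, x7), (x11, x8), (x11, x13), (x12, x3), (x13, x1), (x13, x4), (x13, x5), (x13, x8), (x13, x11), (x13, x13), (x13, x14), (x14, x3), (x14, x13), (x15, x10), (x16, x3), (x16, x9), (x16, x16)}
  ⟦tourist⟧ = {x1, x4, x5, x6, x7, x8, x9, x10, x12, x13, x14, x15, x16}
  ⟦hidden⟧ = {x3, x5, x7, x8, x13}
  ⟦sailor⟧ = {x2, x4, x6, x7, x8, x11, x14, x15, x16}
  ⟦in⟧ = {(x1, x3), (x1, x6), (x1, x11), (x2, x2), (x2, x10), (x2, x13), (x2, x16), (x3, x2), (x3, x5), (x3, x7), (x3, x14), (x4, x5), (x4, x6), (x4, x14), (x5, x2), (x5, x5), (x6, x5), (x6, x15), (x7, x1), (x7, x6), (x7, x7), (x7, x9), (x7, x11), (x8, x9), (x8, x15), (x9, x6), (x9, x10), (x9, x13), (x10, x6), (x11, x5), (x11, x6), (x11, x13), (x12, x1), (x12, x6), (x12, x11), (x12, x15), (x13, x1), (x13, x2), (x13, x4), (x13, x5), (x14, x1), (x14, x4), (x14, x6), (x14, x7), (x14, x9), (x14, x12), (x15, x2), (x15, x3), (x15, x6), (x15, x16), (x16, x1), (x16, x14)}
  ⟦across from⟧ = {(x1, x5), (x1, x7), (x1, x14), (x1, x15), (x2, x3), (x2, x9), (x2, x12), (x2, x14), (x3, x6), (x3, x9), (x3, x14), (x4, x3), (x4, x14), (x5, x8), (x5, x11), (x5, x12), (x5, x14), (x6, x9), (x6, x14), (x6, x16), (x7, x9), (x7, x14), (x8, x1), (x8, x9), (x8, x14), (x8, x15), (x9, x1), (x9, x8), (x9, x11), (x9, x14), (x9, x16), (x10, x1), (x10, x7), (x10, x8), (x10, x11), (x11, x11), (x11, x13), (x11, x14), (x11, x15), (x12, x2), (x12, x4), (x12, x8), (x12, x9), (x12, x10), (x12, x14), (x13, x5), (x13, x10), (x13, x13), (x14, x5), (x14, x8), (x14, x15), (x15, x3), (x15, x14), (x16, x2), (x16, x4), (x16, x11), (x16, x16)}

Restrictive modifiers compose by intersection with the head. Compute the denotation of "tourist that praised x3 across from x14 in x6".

{x7, x9, x12}

⟦that praised x3⟧ = {x : ⟨x, x3⟩ ∈ ⟦praised⟧} = {x2, x3, x6, x7, x9, x10, x11, x12, x14, x16}
⟦across from x14⟧ = {x : ⟨x, x14⟩ ∈ ⟦across from⟧} = {x1, x2, x3, x4, x5, x6, x7, x8, x9, x11, x12, x15}
⟦in x6⟧ = {x : ⟨x, x6⟩ ∈ ⟦in⟧} = {x1, x4, x7, x9, x10, x11, x12, x14, x15}
⟦tourist⟧ = {x1, x4, x5, x6, x7, x8, x9, x10, x12, x13, x14, x15, x16}
… ∩ ⟦that praised x3⟧ = {x1, x4, x5, x6, x7, x8, x9, x10, x12, x13, x14, x15, x16} ∩ {x2, x3, x6, x7, x9, x10, x11, x12, x14, x16} = {x6, x7, x9, x10, x12, x14, x16}
… ∩ ⟦across from x14⟧ = {x6, x7, x9, x10, x12, x14, x16} ∩ {x1, x2, x3, x4, x5, x6, x7, x8, x9, x11, x12, x15} = {x6, x7, x9, x12}
… ∩ ⟦in x6⟧ = {x6, x7, x9, x12} ∩ {x1, x4, x7, x9, x10, x11, x12, x14, x15} = {x7, x9, x12}
So ⟦tourist that praised x3 across from x14 in x6⟧ = {x7, x9, x12}.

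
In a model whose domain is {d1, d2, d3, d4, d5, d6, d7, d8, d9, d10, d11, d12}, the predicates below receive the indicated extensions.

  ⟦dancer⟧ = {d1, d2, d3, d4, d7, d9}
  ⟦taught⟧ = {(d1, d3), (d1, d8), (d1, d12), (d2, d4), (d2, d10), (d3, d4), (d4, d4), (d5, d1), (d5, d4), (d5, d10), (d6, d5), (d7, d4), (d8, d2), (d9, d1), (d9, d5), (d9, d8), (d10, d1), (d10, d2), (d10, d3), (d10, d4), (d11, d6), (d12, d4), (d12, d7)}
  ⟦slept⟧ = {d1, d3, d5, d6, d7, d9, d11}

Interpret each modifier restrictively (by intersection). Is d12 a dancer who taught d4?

no

⟦who taught d4⟧ = {x : ⟨x, d4⟩ ∈ ⟦taught⟧} = {d2, d3, d4, d5, d7, d10, d12}
⟦dancer⟧ = {d1, d2, d3, d4, d7, d9}
… ∩ ⟦who taught d4⟧ = {d1, d2, d3, d4, d7, d9} ∩ {d2, d3, d4, d5, d7, d10, d12} = {d2, d3, d4, d7}
⟦dancer who taught d4⟧ = {d2, d3, d4, d7}; d12 ∉ this set.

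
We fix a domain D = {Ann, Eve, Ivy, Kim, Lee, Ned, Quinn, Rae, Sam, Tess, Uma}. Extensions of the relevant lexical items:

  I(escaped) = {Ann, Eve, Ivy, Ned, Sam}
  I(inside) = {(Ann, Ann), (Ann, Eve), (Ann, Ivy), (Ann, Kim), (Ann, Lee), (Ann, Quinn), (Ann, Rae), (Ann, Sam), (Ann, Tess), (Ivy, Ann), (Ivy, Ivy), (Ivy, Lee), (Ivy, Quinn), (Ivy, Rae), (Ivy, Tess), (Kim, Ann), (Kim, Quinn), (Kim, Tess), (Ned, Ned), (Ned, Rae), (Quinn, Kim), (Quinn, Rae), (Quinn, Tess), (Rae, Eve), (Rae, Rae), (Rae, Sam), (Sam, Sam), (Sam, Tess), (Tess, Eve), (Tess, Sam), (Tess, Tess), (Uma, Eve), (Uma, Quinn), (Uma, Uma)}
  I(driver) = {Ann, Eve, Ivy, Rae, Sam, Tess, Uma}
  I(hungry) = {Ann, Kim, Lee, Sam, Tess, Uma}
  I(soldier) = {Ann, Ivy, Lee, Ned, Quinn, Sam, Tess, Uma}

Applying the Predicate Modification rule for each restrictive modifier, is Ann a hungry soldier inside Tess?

yes

⟦inside Tess⟧ = {x : ⟨x, Tess⟩ ∈ ⟦inside⟧} = {Ann, Ivy, Kim, Quinn, Sam, Tess}
⟦soldier⟧ = {Ann, Ivy, Lee, Ned, Quinn, Sam, Tess, Uma}
… ∩ ⟦inside Tess⟧ = {Ann, Ivy, Lee, Ned, Quinn, Sam, Tess, Uma} ∩ {Ann, Ivy, Kim, Quinn, Sam, Tess} = {Ann, Ivy, Quinn, Sam, Tess}
… ∩ ⟦hungry⟧ = {Ann, Ivy, Quinn, Sam, Tess} ∩ {Ann, Kim, Lee, Sam, Tess, Uma} = {Ann, Sam, Tess}
⟦hungry soldier inside Tess⟧ = {Ann, Sam, Tess}; Ann ∈ this set.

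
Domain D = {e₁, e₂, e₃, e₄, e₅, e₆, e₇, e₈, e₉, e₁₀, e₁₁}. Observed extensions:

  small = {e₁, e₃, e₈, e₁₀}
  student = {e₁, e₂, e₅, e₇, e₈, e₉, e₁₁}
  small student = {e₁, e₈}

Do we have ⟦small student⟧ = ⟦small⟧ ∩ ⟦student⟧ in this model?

yes

⟦small⟧ ∩ ⟦student⟧ = {e₁, e₃, e₈, e₁₀} ∩ {e₁, e₂, e₅, e₇, e₈, e₉, e₁₁} = {e₁, e₈}
Observed ⟦small student⟧ = {e₁, e₈}.
These coincide, so the modifier is intersective here.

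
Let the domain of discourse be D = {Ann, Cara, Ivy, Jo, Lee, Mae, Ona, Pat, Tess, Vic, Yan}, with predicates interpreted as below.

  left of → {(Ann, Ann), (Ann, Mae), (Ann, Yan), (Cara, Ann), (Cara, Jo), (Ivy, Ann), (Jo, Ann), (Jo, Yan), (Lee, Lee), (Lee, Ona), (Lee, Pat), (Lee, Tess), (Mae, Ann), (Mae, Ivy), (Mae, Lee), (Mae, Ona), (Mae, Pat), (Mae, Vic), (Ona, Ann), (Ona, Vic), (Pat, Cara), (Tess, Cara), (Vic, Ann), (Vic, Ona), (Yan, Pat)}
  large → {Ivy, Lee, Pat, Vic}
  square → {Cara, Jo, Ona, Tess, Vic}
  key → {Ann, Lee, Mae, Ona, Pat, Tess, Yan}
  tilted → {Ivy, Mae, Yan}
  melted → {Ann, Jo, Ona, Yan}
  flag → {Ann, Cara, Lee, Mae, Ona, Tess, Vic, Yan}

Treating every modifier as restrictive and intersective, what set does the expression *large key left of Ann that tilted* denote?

∅

⟦left of Ann⟧ = {x : ⟨x, Ann⟩ ∈ ⟦left of⟧} = {Ann, Cara, Ivy, Jo, Mae, Ona, Vic}
⟦that tilted⟧ = ⟦tilted⟧ = {Ivy, Mae, Yan}
⟦key⟧ = {Ann, Lee, Mae, Ona, Pat, Tess, Yan}
… ∩ ⟦left of Ann⟧ = {Ann, Lee, Mae, Ona, Pat, Tess, Yan} ∩ {Ann, Cara, Ivy, Jo, Mae, Ona, Vic} = {Ann, Mae, Ona}
… ∩ ⟦that tilted⟧ = {Ann, Mae, Ona} ∩ {Ivy, Mae, Yan} = {Mae}
… ∩ ⟦large⟧ = {Mae} ∩ {Ivy, Lee, Pat, Vic} = ∅
So ⟦large key left of Ann that tilted⟧ = ∅.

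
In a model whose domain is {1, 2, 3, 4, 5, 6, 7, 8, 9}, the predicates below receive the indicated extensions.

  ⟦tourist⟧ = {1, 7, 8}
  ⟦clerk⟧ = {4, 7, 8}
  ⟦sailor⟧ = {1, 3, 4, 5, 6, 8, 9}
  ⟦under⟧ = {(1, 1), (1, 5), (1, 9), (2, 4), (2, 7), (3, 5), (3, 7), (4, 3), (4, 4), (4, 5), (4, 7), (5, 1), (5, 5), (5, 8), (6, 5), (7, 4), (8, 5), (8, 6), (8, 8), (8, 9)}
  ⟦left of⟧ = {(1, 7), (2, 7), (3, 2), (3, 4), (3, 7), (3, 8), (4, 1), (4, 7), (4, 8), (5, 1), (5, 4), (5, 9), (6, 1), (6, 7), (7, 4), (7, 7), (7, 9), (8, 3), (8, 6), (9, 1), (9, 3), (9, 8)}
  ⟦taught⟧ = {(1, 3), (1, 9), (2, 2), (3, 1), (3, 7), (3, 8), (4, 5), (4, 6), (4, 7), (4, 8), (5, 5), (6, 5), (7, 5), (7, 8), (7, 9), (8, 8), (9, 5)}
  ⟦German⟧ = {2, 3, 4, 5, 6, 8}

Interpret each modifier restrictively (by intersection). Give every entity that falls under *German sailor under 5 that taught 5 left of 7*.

⟦under 5⟧ = {x : ⟨x, 5⟩ ∈ ⟦under⟧} = {1, 3, 4, 5, 6, 8}
⟦that taught 5⟧ = {x : ⟨x, 5⟩ ∈ ⟦taught⟧} = {4, 5, 6, 7, 9}
⟦left of 7⟧ = {x : ⟨x, 7⟩ ∈ ⟦left of⟧} = {1, 2, 3, 4, 6, 7}
⟦sailor⟧ = {1, 3, 4, 5, 6, 8, 9}
… ∩ ⟦under 5⟧ = {1, 3, 4, 5, 6, 8, 9} ∩ {1, 3, 4, 5, 6, 8} = {1, 3, 4, 5, 6, 8}
… ∩ ⟦that taught 5⟧ = {1, 3, 4, 5, 6, 8} ∩ {4, 5, 6, 7, 9} = {4, 5, 6}
… ∩ ⟦left of 7⟧ = {4, 5, 6} ∩ {1, 2, 3, 4, 6, 7} = {4, 6}
… ∩ ⟦German⟧ = {4, 6} ∩ {2, 3, 4, 5, 6, 8} = {4, 6}
So ⟦German sailor under 5 that taught 5 left of 7⟧ = {4, 6}.

{4, 6}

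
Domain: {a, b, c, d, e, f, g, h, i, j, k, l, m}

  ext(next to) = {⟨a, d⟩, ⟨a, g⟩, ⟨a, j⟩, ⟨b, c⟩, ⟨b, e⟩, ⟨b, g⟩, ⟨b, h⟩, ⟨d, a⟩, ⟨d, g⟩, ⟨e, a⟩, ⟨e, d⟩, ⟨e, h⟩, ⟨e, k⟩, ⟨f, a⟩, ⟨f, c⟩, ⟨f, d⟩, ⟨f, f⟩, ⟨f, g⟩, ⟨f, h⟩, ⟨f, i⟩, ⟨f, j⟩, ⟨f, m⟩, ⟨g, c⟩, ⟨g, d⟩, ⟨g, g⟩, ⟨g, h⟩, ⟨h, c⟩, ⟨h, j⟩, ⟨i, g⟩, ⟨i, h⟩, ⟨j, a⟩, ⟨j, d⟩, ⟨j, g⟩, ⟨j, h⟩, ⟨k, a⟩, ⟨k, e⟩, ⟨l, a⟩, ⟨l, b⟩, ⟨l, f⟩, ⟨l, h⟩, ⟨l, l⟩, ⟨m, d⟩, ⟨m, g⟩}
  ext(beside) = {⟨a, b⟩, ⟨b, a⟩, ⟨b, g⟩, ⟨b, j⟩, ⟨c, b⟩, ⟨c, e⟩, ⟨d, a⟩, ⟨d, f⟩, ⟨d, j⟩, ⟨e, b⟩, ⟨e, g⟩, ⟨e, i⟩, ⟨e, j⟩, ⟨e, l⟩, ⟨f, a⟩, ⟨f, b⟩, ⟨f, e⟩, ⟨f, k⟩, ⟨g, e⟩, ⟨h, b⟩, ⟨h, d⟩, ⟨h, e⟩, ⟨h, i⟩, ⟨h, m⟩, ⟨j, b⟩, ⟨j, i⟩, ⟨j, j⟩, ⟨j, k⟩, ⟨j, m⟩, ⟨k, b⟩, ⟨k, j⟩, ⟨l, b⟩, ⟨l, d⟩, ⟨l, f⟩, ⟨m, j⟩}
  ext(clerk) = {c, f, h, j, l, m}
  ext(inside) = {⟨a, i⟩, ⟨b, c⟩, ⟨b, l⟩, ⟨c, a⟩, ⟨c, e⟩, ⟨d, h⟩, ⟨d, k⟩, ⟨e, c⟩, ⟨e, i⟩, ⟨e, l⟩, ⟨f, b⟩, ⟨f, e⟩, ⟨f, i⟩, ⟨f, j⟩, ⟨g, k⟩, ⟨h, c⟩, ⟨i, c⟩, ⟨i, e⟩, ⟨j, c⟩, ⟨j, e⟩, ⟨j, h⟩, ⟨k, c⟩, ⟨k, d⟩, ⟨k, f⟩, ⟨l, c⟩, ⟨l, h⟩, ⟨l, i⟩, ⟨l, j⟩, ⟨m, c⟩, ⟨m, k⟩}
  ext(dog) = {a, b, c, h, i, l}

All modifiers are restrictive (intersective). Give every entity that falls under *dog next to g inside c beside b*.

⟦next to g⟧ = {x : ⟨x, g⟩ ∈ ⟦next to⟧} = {a, b, d, f, g, i, j, m}
⟦inside c⟧ = {x : ⟨x, c⟩ ∈ ⟦inside⟧} = {b, e, h, i, j, k, l, m}
⟦beside b⟧ = {x : ⟨x, b⟩ ∈ ⟦beside⟧} = {a, c, e, f, h, j, k, l}
⟦dog⟧ = {a, b, c, h, i, l}
… ∩ ⟦next to g⟧ = {a, b, c, h, i, l} ∩ {a, b, d, f, g, i, j, m} = {a, b, i}
… ∩ ⟦inside c⟧ = {a, b, i} ∩ {b, e, h, i, j, k, l, m} = {b, i}
… ∩ ⟦beside b⟧ = {b, i} ∩ {a, c, e, f, h, j, k, l} = ∅
So ⟦dog next to g inside c beside b⟧ = { }.

{ }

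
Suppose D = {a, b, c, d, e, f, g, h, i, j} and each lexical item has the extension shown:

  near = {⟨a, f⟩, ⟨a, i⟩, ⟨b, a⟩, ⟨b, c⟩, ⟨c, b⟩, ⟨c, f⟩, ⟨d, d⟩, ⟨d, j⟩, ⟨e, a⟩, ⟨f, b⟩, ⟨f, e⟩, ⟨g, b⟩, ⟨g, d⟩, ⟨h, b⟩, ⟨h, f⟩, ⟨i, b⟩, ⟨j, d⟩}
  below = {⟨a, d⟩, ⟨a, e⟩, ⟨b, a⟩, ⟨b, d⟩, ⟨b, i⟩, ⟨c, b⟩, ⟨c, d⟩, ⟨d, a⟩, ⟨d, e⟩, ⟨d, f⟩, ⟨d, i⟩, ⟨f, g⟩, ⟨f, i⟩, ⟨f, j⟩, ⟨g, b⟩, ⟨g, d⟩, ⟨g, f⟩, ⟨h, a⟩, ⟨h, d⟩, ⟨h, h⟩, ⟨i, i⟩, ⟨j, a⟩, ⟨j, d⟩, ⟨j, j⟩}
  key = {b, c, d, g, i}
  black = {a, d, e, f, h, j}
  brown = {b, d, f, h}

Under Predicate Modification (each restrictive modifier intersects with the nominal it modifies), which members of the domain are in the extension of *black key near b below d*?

⟦near b⟧ = {x : ⟨x, b⟩ ∈ ⟦near⟧} = {c, f, g, h, i}
⟦below d⟧ = {x : ⟨x, d⟩ ∈ ⟦below⟧} = {a, b, c, g, h, j}
⟦key⟧ = {b, c, d, g, i}
… ∩ ⟦near b⟧ = {b, c, d, g, i} ∩ {c, f, g, h, i} = {c, g, i}
… ∩ ⟦below d⟧ = {c, g, i} ∩ {a, b, c, g, h, j} = {c, g}
… ∩ ⟦black⟧ = {c, g} ∩ {a, d, e, f, h, j} = ∅
So ⟦black key near b below d⟧ = { }.

{ }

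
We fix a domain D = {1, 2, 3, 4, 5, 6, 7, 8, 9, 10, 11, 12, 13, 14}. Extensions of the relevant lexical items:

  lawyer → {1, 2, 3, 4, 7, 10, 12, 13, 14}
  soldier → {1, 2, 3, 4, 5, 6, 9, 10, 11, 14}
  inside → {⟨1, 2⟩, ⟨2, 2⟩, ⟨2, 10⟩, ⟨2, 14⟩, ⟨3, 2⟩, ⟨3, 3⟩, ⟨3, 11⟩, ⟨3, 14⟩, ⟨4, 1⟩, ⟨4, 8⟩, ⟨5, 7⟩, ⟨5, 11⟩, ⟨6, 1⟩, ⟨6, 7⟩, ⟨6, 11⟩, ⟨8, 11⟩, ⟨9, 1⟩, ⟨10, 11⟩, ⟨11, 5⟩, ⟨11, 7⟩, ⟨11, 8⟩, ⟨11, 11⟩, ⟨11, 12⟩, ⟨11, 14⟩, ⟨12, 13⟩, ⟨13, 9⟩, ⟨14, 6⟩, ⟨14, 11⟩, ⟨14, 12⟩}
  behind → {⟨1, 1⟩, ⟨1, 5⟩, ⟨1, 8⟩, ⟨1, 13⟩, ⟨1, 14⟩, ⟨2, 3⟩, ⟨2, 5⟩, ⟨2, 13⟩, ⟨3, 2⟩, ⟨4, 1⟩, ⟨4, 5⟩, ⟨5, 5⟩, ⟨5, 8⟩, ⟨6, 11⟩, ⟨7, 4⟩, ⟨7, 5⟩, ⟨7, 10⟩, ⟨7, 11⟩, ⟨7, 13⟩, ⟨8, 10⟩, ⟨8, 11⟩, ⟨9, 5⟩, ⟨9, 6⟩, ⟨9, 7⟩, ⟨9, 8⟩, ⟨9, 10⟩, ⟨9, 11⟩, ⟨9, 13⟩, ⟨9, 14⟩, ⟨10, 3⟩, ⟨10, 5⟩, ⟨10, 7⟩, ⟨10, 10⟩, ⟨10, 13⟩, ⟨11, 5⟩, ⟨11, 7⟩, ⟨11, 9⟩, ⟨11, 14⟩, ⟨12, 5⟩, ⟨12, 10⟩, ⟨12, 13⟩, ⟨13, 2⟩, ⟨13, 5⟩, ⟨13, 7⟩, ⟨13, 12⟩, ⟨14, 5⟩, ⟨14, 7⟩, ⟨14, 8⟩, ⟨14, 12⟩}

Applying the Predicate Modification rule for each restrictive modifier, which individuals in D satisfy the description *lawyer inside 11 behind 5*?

{10, 14}

⟦inside 11⟧ = {x : ⟨x, 11⟩ ∈ ⟦inside⟧} = {3, 5, 6, 8, 10, 11, 14}
⟦behind 5⟧ = {x : ⟨x, 5⟩ ∈ ⟦behind⟧} = {1, 2, 4, 5, 7, 9, 10, 11, 12, 13, 14}
⟦lawyer⟧ = {1, 2, 3, 4, 7, 10, 12, 13, 14}
… ∩ ⟦inside 11⟧ = {1, 2, 3, 4, 7, 10, 12, 13, 14} ∩ {3, 5, 6, 8, 10, 11, 14} = {3, 10, 14}
… ∩ ⟦behind 5⟧ = {3, 10, 14} ∩ {1, 2, 4, 5, 7, 9, 10, 11, 12, 13, 14} = {10, 14}
So ⟦lawyer inside 11 behind 5⟧ = {10, 14}.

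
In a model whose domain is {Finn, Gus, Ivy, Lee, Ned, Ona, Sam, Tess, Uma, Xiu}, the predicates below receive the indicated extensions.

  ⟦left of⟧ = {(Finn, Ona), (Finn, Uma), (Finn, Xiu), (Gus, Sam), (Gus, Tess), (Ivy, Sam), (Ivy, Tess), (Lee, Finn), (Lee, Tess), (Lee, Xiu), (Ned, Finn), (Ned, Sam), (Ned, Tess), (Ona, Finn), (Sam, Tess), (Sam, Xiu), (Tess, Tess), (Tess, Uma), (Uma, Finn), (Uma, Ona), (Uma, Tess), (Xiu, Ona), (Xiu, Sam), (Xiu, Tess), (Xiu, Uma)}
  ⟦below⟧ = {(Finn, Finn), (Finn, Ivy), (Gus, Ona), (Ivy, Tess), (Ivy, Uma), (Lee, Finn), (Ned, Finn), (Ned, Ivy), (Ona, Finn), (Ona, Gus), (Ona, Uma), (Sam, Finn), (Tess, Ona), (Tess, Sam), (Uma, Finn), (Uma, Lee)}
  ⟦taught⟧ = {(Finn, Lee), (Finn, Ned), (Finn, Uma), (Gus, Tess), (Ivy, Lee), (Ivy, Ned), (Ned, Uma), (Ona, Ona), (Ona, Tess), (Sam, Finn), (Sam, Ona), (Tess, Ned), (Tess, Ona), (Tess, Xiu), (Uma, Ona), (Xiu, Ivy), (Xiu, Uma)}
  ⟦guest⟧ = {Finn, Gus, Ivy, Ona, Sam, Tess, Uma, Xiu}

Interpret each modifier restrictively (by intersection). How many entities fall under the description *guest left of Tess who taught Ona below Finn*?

2

⟦left of Tess⟧ = {x : ⟨x, Tess⟩ ∈ ⟦left of⟧} = {Gus, Ivy, Lee, Ned, Sam, Tess, Uma, Xiu}
⟦who taught Ona⟧ = {x : ⟨x, Ona⟩ ∈ ⟦taught⟧} = {Ona, Sam, Tess, Uma}
⟦below Finn⟧ = {x : ⟨x, Finn⟩ ∈ ⟦below⟧} = {Finn, Lee, Ned, Ona, Sam, Uma}
⟦guest⟧ = {Finn, Gus, Ivy, Ona, Sam, Tess, Uma, Xiu}
… ∩ ⟦left of Tess⟧ = {Finn, Gus, Ivy, Ona, Sam, Tess, Uma, Xiu} ∩ {Gus, Ivy, Lee, Ned, Sam, Tess, Uma, Xiu} = {Gus, Ivy, Sam, Tess, Uma, Xiu}
… ∩ ⟦who taught Ona⟧ = {Gus, Ivy, Sam, Tess, Uma, Xiu} ∩ {Ona, Sam, Tess, Uma} = {Sam, Tess, Uma}
… ∩ ⟦below Finn⟧ = {Sam, Tess, Uma} ∩ {Finn, Lee, Ned, Ona, Sam, Uma} = {Sam, Uma}
⟦guest left of Tess who taught Ona below Finn⟧ = {Sam, Uma}, so the cardinality is 2.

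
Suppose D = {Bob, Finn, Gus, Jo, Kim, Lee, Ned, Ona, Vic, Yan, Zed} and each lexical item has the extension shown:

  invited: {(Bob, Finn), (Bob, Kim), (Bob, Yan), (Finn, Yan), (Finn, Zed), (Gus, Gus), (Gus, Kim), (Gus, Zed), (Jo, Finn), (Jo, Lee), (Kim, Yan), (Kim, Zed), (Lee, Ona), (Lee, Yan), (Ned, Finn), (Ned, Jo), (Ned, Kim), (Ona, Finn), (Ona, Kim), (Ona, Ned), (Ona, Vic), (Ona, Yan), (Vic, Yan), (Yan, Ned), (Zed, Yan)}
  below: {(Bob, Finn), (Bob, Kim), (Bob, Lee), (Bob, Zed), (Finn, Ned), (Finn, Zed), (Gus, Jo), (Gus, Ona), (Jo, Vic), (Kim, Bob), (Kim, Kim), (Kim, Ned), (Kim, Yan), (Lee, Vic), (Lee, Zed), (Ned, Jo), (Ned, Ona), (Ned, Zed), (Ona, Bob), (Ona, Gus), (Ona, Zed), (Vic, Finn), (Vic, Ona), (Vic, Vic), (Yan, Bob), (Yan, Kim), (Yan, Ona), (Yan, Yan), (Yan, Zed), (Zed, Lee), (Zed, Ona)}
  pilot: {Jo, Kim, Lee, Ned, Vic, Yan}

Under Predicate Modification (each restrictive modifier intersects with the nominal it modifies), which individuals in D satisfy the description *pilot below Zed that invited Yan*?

⟦below Zed⟧ = {x : ⟨x, Zed⟩ ∈ ⟦below⟧} = {Bob, Finn, Lee, Ned, Ona, Yan}
⟦that invited Yan⟧ = {x : ⟨x, Yan⟩ ∈ ⟦invited⟧} = {Bob, Finn, Kim, Lee, Ona, Vic, Zed}
⟦pilot⟧ = {Jo, Kim, Lee, Ned, Vic, Yan}
… ∩ ⟦below Zed⟧ = {Jo, Kim, Lee, Ned, Vic, Yan} ∩ {Bob, Finn, Lee, Ned, Ona, Yan} = {Lee, Ned, Yan}
… ∩ ⟦that invited Yan⟧ = {Lee, Ned, Yan} ∩ {Bob, Finn, Kim, Lee, Ona, Vic, Zed} = {Lee}
So ⟦pilot below Zed that invited Yan⟧ = {Lee}.

{Lee}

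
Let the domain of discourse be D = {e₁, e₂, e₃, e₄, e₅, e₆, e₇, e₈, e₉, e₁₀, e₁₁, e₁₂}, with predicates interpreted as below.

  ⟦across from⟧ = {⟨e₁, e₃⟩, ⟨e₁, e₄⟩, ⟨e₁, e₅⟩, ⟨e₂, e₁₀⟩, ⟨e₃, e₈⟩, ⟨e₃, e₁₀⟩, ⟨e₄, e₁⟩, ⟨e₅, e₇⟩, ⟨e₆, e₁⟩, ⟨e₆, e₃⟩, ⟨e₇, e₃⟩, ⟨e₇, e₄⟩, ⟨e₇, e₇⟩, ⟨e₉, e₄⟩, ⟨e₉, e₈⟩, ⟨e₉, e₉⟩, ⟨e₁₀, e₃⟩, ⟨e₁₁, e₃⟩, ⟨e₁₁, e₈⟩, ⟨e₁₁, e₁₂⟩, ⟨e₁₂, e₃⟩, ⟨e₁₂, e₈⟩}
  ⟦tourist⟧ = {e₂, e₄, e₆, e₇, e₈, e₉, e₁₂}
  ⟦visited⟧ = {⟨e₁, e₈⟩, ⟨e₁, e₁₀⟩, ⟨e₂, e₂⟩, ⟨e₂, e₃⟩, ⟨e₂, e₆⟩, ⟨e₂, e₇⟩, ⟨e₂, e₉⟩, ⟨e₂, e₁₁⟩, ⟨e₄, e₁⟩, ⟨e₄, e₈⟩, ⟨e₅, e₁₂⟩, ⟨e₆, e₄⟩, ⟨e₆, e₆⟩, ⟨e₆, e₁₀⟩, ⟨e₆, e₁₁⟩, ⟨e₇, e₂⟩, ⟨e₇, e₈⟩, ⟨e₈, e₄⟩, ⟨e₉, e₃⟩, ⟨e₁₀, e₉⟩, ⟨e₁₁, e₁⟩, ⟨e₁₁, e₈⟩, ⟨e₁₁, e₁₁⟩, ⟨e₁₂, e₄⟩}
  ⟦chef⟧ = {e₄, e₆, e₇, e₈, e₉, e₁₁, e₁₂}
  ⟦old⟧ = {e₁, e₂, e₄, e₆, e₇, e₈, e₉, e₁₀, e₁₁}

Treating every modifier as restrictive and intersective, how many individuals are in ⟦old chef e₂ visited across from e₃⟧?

⟦e₂ visited⟧ = {x : ⟨e₂, x⟩ ∈ ⟦visited⟧} = {e₂, e₃, e₆, e₇, e₉, e₁₁}
⟦across from e₃⟧ = {x : ⟨x, e₃⟩ ∈ ⟦across from⟧} = {e₁, e₆, e₇, e₁₀, e₁₁, e₁₂}
⟦chef⟧ = {e₄, e₆, e₇, e₈, e₉, e₁₁, e₁₂}
… ∩ ⟦e₂ visited⟧ = {e₄, e₆, e₇, e₈, e₉, e₁₁, e₁₂} ∩ {e₂, e₃, e₆, e₇, e₉, e₁₁} = {e₆, e₇, e₉, e₁₁}
… ∩ ⟦across from e₃⟧ = {e₆, e₇, e₉, e₁₁} ∩ {e₁, e₆, e₇, e₁₀, e₁₁, e₁₂} = {e₆, e₇, e₁₁}
… ∩ ⟦old⟧ = {e₆, e₇, e₁₁} ∩ {e₁, e₂, e₄, e₆, e₇, e₈, e₉, e₁₀, e₁₁} = {e₆, e₇, e₁₁}
⟦old chef e₂ visited across from e₃⟧ = {e₆, e₇, e₁₁}, so the cardinality is 3.

3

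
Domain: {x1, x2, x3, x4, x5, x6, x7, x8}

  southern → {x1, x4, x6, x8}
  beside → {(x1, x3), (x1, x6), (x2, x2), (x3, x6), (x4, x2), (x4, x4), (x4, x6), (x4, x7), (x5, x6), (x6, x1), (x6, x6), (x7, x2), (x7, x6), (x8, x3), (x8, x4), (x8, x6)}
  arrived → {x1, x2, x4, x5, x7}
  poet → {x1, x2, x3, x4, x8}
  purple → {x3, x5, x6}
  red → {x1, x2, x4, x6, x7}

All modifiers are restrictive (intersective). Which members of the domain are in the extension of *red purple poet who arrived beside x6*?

{}

⟦who arrived⟧ = ⟦arrived⟧ = {x1, x2, x4, x5, x7}
⟦beside x6⟧ = {x : ⟨x, x6⟩ ∈ ⟦beside⟧} = {x1, x3, x4, x5, x6, x7, x8}
⟦poet⟧ = {x1, x2, x3, x4, x8}
… ∩ ⟦who arrived⟧ = {x1, x2, x3, x4, x8} ∩ {x1, x2, x4, x5, x7} = {x1, x2, x4}
… ∩ ⟦beside x6⟧ = {x1, x2, x4} ∩ {x1, x3, x4, x5, x6, x7, x8} = {x1, x4}
… ∩ ⟦red⟧ = {x1, x4} ∩ {x1, x2, x4, x6, x7} = {x1, x4}
… ∩ ⟦purple⟧ = {x1, x4} ∩ {x3, x5, x6} = ∅
So ⟦red purple poet who arrived beside x6⟧ = {}.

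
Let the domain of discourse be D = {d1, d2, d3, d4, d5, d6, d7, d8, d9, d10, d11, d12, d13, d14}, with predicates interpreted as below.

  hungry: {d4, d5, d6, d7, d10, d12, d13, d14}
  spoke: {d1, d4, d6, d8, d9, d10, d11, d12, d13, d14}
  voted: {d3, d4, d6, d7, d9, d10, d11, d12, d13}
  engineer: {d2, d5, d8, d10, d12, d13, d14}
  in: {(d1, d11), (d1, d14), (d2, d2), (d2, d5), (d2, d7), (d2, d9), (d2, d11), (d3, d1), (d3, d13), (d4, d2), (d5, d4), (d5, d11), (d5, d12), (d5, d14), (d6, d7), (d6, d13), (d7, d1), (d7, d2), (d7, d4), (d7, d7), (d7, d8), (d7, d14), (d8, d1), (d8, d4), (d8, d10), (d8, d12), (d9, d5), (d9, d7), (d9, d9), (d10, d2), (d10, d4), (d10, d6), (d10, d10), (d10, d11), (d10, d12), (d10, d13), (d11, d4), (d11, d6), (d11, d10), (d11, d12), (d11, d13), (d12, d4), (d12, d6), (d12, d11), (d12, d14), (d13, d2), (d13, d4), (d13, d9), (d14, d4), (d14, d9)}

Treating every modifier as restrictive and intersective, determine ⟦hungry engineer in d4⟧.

{d5, d10, d12, d13, d14}

⟦in d4⟧ = {x : ⟨x, d4⟩ ∈ ⟦in⟧} = {d5, d7, d8, d10, d11, d12, d13, d14}
⟦engineer⟧ = {d2, d5, d8, d10, d12, d13, d14}
… ∩ ⟦in d4⟧ = {d2, d5, d8, d10, d12, d13, d14} ∩ {d5, d7, d8, d10, d11, d12, d13, d14} = {d5, d8, d10, d12, d13, d14}
… ∩ ⟦hungry⟧ = {d5, d8, d10, d12, d13, d14} ∩ {d4, d5, d6, d7, d10, d12, d13, d14} = {d5, d10, d12, d13, d14}
So ⟦hungry engineer in d4⟧ = {d5, d10, d12, d13, d14}.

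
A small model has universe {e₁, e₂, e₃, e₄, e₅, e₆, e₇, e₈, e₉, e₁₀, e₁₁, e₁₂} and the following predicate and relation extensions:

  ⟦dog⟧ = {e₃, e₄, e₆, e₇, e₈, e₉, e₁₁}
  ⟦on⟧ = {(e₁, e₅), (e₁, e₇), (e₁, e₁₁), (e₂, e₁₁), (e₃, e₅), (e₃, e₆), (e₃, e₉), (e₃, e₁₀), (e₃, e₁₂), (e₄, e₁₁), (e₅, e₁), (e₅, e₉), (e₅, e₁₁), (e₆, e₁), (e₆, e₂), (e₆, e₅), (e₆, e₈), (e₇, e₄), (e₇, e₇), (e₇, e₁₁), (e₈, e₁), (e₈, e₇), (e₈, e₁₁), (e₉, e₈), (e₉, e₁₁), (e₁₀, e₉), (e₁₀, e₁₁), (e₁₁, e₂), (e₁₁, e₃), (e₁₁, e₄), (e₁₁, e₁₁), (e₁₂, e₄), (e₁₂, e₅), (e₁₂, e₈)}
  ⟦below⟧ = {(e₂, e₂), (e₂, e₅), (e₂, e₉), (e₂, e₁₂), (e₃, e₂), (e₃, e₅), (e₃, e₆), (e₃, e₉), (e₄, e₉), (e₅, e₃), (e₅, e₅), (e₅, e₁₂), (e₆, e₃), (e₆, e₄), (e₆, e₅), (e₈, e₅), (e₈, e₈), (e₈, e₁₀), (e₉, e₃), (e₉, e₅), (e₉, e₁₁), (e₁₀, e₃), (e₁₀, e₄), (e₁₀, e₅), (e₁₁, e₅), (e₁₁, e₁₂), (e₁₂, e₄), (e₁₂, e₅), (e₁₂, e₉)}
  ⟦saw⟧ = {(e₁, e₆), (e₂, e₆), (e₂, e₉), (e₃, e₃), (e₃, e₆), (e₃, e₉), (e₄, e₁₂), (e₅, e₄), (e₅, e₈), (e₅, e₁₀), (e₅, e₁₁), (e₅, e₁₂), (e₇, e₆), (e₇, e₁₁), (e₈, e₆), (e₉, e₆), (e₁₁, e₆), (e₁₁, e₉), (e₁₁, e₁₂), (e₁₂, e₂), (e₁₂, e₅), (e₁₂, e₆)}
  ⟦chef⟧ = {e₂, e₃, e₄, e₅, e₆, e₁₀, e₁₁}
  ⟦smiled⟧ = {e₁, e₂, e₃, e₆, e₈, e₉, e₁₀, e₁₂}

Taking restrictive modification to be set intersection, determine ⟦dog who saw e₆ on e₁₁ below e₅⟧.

{e₈, e₉, e₁₁}

⟦who saw e₆⟧ = {x : ⟨x, e₆⟩ ∈ ⟦saw⟧} = {e₁, e₂, e₃, e₇, e₈, e₉, e₁₁, e₁₂}
⟦on e₁₁⟧ = {x : ⟨x, e₁₁⟩ ∈ ⟦on⟧} = {e₁, e₂, e₄, e₅, e₇, e₈, e₉, e₁₀, e₁₁}
⟦below e₅⟧ = {x : ⟨x, e₅⟩ ∈ ⟦below⟧} = {e₂, e₃, e₅, e₆, e₈, e₉, e₁₀, e₁₁, e₁₂}
⟦dog⟧ = {e₃, e₄, e₆, e₇, e₈, e₉, e₁₁}
… ∩ ⟦who saw e₆⟧ = {e₃, e₄, e₆, e₇, e₈, e₉, e₁₁} ∩ {e₁, e₂, e₃, e₇, e₈, e₉, e₁₁, e₁₂} = {e₃, e₇, e₈, e₉, e₁₁}
… ∩ ⟦on e₁₁⟧ = {e₃, e₇, e₈, e₉, e₁₁} ∩ {e₁, e₂, e₄, e₅, e₇, e₈, e₉, e₁₀, e₁₁} = {e₇, e₈, e₉, e₁₁}
… ∩ ⟦below e₅⟧ = {e₇, e₈, e₉, e₁₁} ∩ {e₂, e₃, e₅, e₆, e₈, e₉, e₁₀, e₁₁, e₁₂} = {e₈, e₉, e₁₁}
So ⟦dog who saw e₆ on e₁₁ below e₅⟧ = {e₈, e₉, e₁₁}.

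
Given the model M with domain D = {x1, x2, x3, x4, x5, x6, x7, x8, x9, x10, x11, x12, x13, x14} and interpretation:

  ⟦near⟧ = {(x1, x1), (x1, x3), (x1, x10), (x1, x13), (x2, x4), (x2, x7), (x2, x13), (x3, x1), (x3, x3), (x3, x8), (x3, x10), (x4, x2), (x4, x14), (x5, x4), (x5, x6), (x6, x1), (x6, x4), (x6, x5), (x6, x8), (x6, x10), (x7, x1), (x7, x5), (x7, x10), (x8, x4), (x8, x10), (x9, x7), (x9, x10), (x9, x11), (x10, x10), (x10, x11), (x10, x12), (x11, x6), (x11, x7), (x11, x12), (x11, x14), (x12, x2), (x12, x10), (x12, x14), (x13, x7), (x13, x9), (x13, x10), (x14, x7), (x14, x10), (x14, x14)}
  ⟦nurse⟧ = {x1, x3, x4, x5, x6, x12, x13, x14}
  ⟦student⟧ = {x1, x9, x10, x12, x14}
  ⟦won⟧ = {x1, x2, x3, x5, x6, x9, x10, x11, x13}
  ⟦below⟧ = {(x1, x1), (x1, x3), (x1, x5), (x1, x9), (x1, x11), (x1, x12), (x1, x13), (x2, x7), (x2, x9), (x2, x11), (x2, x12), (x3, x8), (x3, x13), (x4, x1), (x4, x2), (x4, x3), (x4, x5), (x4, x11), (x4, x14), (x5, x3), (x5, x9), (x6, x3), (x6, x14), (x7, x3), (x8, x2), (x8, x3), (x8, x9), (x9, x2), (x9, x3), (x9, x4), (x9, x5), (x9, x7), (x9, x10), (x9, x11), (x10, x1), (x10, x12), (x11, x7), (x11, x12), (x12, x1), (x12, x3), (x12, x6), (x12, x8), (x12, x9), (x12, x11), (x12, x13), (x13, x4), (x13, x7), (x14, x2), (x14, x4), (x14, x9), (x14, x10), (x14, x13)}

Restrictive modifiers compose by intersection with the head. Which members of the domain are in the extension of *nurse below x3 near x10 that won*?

{x1, x6}

⟦below x3⟧ = {x : ⟨x, x3⟩ ∈ ⟦below⟧} = {x1, x4, x5, x6, x7, x8, x9, x12}
⟦near x10⟧ = {x : ⟨x, x10⟩ ∈ ⟦near⟧} = {x1, x3, x6, x7, x8, x9, x10, x12, x13, x14}
⟦that won⟧ = ⟦won⟧ = {x1, x2, x3, x5, x6, x9, x10, x11, x13}
⟦nurse⟧ = {x1, x3, x4, x5, x6, x12, x13, x14}
… ∩ ⟦below x3⟧ = {x1, x3, x4, x5, x6, x12, x13, x14} ∩ {x1, x4, x5, x6, x7, x8, x9, x12} = {x1, x4, x5, x6, x12}
… ∩ ⟦near x10⟧ = {x1, x4, x5, x6, x12} ∩ {x1, x3, x6, x7, x8, x9, x10, x12, x13, x14} = {x1, x6, x12}
… ∩ ⟦that won⟧ = {x1, x6, x12} ∩ {x1, x2, x3, x5, x6, x9, x10, x11, x13} = {x1, x6}
So ⟦nurse below x3 near x10 that won⟧ = {x1, x6}.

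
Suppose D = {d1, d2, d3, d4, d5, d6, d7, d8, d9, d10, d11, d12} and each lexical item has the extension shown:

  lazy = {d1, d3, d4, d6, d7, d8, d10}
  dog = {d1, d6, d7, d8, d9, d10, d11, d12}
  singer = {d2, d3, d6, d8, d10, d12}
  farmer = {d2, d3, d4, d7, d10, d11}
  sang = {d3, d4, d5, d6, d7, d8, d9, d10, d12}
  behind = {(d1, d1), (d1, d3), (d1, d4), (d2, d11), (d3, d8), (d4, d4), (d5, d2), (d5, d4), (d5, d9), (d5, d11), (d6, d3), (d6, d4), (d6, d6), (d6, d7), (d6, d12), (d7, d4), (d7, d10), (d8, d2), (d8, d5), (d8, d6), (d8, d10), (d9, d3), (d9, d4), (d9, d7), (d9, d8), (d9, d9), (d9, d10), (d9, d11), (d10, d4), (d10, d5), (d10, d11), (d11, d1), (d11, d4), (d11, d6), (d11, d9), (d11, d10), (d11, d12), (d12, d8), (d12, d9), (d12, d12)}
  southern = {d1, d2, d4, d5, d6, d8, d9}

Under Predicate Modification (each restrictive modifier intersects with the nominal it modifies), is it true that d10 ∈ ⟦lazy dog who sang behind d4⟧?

⟦who sang⟧ = ⟦sang⟧ = {d3, d4, d5, d6, d7, d8, d9, d10, d12}
⟦behind d4⟧ = {x : ⟨x, d4⟩ ∈ ⟦behind⟧} = {d1, d4, d5, d6, d7, d9, d10, d11}
⟦dog⟧ = {d1, d6, d7, d8, d9, d10, d11, d12}
… ∩ ⟦who sang⟧ = {d1, d6, d7, d8, d9, d10, d11, d12} ∩ {d3, d4, d5, d6, d7, d8, d9, d10, d12} = {d6, d7, d8, d9, d10, d12}
… ∩ ⟦behind d4⟧ = {d6, d7, d8, d9, d10, d12} ∩ {d1, d4, d5, d6, d7, d9, d10, d11} = {d6, d7, d9, d10}
… ∩ ⟦lazy⟧ = {d6, d7, d9, d10} ∩ {d1, d3, d4, d6, d7, d8, d10} = {d6, d7, d10}
⟦lazy dog who sang behind d4⟧ = {d6, d7, d10}; d10 ∈ this set.

yes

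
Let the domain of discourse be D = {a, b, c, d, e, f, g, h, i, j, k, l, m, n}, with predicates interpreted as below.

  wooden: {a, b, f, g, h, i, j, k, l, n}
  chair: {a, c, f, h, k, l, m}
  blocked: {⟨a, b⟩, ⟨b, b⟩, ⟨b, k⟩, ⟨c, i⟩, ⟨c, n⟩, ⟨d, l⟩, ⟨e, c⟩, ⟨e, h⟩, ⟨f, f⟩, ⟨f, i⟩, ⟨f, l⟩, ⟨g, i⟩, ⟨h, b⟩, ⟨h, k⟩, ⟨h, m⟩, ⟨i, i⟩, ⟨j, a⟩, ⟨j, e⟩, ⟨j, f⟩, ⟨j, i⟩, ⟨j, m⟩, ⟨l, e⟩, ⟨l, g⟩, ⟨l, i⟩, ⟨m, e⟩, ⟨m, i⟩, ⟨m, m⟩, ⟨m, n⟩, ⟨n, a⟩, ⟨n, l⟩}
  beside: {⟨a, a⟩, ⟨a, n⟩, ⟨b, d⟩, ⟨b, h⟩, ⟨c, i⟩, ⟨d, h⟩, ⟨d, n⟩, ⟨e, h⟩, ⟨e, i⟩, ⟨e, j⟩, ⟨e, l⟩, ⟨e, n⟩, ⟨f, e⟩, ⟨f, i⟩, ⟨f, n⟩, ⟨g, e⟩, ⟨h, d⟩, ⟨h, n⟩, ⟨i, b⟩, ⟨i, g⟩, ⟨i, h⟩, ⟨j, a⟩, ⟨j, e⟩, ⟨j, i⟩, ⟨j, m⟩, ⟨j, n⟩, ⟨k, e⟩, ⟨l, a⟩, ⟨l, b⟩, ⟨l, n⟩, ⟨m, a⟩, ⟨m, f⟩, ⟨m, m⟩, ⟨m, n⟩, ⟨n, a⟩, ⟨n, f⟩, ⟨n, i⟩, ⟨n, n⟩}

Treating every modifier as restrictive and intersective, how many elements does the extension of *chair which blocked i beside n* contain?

3

⟦which blocked i⟧ = {x : ⟨x, i⟩ ∈ ⟦blocked⟧} = {c, f, g, i, j, l, m}
⟦beside n⟧ = {x : ⟨x, n⟩ ∈ ⟦beside⟧} = {a, d, e, f, h, j, l, m, n}
⟦chair⟧ = {a, c, f, h, k, l, m}
… ∩ ⟦which blocked i⟧ = {a, c, f, h, k, l, m} ∩ {c, f, g, i, j, l, m} = {c, f, l, m}
… ∩ ⟦beside n⟧ = {c, f, l, m} ∩ {a, d, e, f, h, j, l, m, n} = {f, l, m}
⟦chair which blocked i beside n⟧ = {f, l, m}, so the cardinality is 3.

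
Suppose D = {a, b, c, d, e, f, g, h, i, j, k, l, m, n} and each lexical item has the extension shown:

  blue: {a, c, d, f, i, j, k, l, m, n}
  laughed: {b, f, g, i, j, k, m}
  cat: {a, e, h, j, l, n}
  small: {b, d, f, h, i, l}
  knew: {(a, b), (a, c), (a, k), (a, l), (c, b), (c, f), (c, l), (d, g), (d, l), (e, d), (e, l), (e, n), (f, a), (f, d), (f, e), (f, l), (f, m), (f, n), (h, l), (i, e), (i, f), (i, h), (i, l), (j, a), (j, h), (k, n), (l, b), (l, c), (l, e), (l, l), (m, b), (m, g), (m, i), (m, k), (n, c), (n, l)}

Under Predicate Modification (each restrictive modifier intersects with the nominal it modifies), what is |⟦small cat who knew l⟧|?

⟦who knew l⟧ = {x : ⟨x, l⟩ ∈ ⟦knew⟧} = {a, c, d, e, f, h, i, l, n}
⟦cat⟧ = {a, e, h, j, l, n}
… ∩ ⟦who knew l⟧ = {a, e, h, j, l, n} ∩ {a, c, d, e, f, h, i, l, n} = {a, e, h, l, n}
… ∩ ⟦small⟧ = {a, e, h, l, n} ∩ {b, d, f, h, i, l} = {h, l}
⟦small cat who knew l⟧ = {h, l}, so the cardinality is 2.

2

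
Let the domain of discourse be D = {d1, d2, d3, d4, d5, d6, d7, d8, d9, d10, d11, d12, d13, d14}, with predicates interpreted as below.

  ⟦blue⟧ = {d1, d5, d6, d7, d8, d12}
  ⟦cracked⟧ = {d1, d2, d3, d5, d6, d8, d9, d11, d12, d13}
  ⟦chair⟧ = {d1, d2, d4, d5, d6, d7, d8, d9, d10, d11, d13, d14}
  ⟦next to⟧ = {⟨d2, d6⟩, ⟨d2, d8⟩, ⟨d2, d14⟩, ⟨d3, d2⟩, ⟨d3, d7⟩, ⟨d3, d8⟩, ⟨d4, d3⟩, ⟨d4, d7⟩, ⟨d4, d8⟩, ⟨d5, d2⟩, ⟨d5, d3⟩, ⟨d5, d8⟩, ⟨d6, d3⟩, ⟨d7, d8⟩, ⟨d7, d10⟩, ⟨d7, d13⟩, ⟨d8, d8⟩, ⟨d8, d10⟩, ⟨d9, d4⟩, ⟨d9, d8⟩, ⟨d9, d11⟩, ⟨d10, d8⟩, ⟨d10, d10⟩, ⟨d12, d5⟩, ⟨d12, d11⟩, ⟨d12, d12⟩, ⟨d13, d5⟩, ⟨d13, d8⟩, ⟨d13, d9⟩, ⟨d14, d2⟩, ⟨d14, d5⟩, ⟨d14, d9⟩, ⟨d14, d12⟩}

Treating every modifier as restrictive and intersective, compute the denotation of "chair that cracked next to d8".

⟦that cracked⟧ = ⟦cracked⟧ = {d1, d2, d3, d5, d6, d8, d9, d11, d12, d13}
⟦next to d8⟧ = {x : ⟨x, d8⟩ ∈ ⟦next to⟧} = {d2, d3, d4, d5, d7, d8, d9, d10, d13}
⟦chair⟧ = {d1, d2, d4, d5, d6, d7, d8, d9, d10, d11, d13, d14}
… ∩ ⟦that cracked⟧ = {d1, d2, d4, d5, d6, d7, d8, d9, d10, d11, d13, d14} ∩ {d1, d2, d3, d5, d6, d8, d9, d11, d12, d13} = {d1, d2, d5, d6, d8, d9, d11, d13}
… ∩ ⟦next to d8⟧ = {d1, d2, d5, d6, d8, d9, d11, d13} ∩ {d2, d3, d4, d5, d7, d8, d9, d10, d13} = {d2, d5, d8, d9, d13}
So ⟦chair that cracked next to d8⟧ = {d2, d5, d8, d9, d13}.

{d2, d5, d8, d9, d13}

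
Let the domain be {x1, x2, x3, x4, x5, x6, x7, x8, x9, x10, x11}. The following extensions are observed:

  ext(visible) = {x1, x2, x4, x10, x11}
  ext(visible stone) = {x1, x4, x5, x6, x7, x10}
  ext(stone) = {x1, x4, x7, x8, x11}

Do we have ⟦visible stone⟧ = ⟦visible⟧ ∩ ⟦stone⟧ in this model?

⟦visible⟧ ∩ ⟦stone⟧ = {x1, x2, x4, x10, x11} ∩ {x1, x4, x7, x8, x11} = {x1, x4, x11}
Observed ⟦visible stone⟧ = {x1, x4, x5, x6, x7, x10}.
These differ, so the modifier is not intersective in this model.

no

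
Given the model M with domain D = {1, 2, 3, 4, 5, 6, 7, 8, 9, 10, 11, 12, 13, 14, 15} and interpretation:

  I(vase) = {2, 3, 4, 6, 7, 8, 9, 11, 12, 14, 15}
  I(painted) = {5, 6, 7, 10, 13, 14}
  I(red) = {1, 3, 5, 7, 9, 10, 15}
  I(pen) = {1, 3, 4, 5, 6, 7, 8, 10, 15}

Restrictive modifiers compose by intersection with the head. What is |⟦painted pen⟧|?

⟦pen⟧ = {1, 3, 4, 5, 6, 7, 8, 10, 15}
… ∩ ⟦painted⟧ = {1, 3, 4, 5, 6, 7, 8, 10, 15} ∩ {5, 6, 7, 10, 13, 14} = {5, 6, 7, 10}
⟦painted pen⟧ = {5, 6, 7, 10}, so the cardinality is 4.

4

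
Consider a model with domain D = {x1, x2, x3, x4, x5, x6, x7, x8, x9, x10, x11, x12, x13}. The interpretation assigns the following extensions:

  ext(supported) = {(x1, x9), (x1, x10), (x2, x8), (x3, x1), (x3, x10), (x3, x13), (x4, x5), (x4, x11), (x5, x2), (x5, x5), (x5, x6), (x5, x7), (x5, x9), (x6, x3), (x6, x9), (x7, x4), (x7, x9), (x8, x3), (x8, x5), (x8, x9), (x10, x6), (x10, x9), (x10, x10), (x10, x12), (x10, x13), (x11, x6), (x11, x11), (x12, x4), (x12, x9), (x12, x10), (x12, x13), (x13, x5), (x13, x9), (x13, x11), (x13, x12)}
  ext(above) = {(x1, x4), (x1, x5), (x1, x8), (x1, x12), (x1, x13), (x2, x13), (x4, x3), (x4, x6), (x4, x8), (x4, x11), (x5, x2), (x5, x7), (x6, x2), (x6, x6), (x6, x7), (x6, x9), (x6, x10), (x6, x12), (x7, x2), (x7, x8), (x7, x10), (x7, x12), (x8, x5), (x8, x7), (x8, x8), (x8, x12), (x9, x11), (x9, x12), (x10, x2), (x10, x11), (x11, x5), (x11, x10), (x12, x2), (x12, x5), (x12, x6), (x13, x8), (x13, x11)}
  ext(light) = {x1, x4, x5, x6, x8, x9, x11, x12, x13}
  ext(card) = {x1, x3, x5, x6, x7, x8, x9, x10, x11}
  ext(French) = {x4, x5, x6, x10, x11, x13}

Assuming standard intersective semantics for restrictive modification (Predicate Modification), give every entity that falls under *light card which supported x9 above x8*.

{x1, x8}

⟦which supported x9⟧ = {x : ⟨x, x9⟩ ∈ ⟦supported⟧} = {x1, x5, x6, x7, x8, x10, x12, x13}
⟦above x8⟧ = {x : ⟨x, x8⟩ ∈ ⟦above⟧} = {x1, x4, x7, x8, x13}
⟦card⟧ = {x1, x3, x5, x6, x7, x8, x9, x10, x11}
… ∩ ⟦which supported x9⟧ = {x1, x3, x5, x6, x7, x8, x9, x10, x11} ∩ {x1, x5, x6, x7, x8, x10, x12, x13} = {x1, x5, x6, x7, x8, x10}
… ∩ ⟦above x8⟧ = {x1, x5, x6, x7, x8, x10} ∩ {x1, x4, x7, x8, x13} = {x1, x7, x8}
… ∩ ⟦light⟧ = {x1, x7, x8} ∩ {x1, x4, x5, x6, x8, x9, x11, x12, x13} = {x1, x8}
So ⟦light card which supported x9 above x8⟧ = {x1, x8}.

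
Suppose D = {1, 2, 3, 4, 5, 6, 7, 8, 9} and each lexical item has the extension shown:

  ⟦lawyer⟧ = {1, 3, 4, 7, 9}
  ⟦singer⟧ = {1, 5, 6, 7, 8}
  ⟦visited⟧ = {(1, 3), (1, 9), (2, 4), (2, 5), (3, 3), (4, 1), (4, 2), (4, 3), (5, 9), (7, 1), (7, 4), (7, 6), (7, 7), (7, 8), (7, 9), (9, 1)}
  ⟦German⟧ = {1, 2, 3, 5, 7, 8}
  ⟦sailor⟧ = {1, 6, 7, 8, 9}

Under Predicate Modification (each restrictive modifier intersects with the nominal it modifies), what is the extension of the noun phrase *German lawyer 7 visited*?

{1, 7}

⟦7 visited⟧ = {x : ⟨7, x⟩ ∈ ⟦visited⟧} = {1, 4, 6, 7, 8, 9}
⟦lawyer⟧ = {1, 3, 4, 7, 9}
… ∩ ⟦7 visited⟧ = {1, 3, 4, 7, 9} ∩ {1, 4, 6, 7, 8, 9} = {1, 4, 7, 9}
… ∩ ⟦German⟧ = {1, 4, 7, 9} ∩ {1, 2, 3, 5, 7, 8} = {1, 7}
So ⟦German lawyer 7 visited⟧ = {1, 7}.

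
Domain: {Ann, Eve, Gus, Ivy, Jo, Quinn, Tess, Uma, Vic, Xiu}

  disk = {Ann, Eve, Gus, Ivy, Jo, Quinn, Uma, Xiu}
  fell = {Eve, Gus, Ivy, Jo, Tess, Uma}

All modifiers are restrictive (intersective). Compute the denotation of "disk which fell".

{Eve, Gus, Ivy, Jo, Uma}

⟦which fell⟧ = ⟦fell⟧ = {Eve, Gus, Ivy, Jo, Tess, Uma}
⟦disk⟧ = {Ann, Eve, Gus, Ivy, Jo, Quinn, Uma, Xiu}
… ∩ ⟦which fell⟧ = {Ann, Eve, Gus, Ivy, Jo, Quinn, Uma, Xiu} ∩ {Eve, Gus, Ivy, Jo, Tess, Uma} = {Eve, Gus, Ivy, Jo, Uma}
So ⟦disk which fell⟧ = {Eve, Gus, Ivy, Jo, Uma}.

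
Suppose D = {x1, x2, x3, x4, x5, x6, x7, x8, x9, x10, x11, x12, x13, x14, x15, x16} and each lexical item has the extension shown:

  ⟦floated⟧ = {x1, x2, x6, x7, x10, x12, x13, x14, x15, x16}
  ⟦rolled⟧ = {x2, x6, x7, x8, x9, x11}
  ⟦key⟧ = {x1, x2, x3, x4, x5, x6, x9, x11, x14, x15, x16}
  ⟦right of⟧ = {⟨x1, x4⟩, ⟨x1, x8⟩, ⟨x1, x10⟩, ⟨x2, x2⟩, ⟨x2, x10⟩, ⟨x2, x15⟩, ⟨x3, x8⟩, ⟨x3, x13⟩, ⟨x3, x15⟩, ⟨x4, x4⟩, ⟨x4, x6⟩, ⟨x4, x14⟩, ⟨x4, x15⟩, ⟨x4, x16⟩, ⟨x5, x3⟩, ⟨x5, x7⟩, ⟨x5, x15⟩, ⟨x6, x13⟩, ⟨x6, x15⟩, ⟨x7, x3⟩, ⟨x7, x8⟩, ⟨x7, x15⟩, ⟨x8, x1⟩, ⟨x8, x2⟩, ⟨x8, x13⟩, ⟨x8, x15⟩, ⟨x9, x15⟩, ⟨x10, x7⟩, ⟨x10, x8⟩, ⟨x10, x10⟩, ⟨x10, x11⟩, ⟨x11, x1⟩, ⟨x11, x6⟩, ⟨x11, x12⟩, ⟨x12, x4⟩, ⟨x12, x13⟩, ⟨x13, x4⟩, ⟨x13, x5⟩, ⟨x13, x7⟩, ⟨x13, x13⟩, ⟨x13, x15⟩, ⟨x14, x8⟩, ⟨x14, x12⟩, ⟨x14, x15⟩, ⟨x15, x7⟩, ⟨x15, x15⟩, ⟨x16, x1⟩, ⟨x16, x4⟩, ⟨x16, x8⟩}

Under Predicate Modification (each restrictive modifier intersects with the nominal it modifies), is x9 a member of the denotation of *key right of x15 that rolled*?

⟦right of x15⟧ = {x : ⟨x, x15⟩ ∈ ⟦right of⟧} = {x2, x3, x4, x5, x6, x7, x8, x9, x13, x14, x15}
⟦that rolled⟧ = ⟦rolled⟧ = {x2, x6, x7, x8, x9, x11}
⟦key⟧ = {x1, x2, x3, x4, x5, x6, x9, x11, x14, x15, x16}
… ∩ ⟦right of x15⟧ = {x1, x2, x3, x4, x5, x6, x9, x11, x14, x15, x16} ∩ {x2, x3, x4, x5, x6, x7, x8, x9, x13, x14, x15} = {x2, x3, x4, x5, x6, x9, x14, x15}
… ∩ ⟦that rolled⟧ = {x2, x3, x4, x5, x6, x9, x14, x15} ∩ {x2, x6, x7, x8, x9, x11} = {x2, x6, x9}
⟦key right of x15 that rolled⟧ = {x2, x6, x9}; x9 ∈ this set.

yes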